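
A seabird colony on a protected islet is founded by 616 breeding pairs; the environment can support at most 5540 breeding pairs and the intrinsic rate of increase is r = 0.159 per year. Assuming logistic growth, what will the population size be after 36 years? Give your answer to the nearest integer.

5399 breeding pairs

A = (K − N₀)/N₀ = (5540 − 616)/616 = 7.9935.
N(t) = K/(1 + A·e^(−rt)) = 5540/(1 + 7.9935×e^(−0.159×36)).
e^(−5.724) = 0.0032666; denominator = 1 + 7.9935×0.0032666 = 1.0261.
N = 5540/1.0261 = 5399.02.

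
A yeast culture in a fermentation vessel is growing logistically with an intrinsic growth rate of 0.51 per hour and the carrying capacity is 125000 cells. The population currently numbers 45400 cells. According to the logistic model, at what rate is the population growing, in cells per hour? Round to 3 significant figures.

14700 cells per hour

dN/dt = rN(1 − N/K) = 0.51 × 45400 × (1 − 45400/125000).
1 − 45400/125000 = 0.6368; dN/dt = 0.51 × 45400 × 0.6368 = 14744.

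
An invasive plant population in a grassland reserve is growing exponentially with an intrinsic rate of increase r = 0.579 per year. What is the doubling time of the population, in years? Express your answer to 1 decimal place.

1.2 years

Doubling time t_d = ln(2)/r = 0.6931/0.579 = 1.1971.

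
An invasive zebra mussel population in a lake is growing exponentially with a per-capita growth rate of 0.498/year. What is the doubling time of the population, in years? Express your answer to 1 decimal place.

Doubling time t_d = ln(2)/r = 0.6931/0.498 = 1.3919.

1.4 years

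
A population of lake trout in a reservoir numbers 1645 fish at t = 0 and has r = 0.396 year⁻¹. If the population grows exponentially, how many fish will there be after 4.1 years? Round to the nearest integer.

N(t) = N₀·e^(rt) = 1645 × e^(0.396×4.1) = 1645 × e^1.624.
e^1.624 ≈ 5.0713, so N ≈ 1645 × 5.0713 = 8342.31.

8342 fish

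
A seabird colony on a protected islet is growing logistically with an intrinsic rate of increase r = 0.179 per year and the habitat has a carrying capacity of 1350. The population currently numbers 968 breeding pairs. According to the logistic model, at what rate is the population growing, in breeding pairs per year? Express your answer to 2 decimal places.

dN/dt = rN(1 − N/K) = 0.179 × 968 × (1 − 968/1350).
1 − 968/1350 = 0.28296; dN/dt = 0.179 × 968 × 0.28296 = 49.03.

49.03 breeding pairs per year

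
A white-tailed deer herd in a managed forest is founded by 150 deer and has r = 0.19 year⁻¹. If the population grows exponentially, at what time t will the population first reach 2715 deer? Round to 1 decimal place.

Set N₀·e^(rt) = 2715: e^(0.19·t) = 2715/150 = 18.1.
0.19·t = ln(18.1) = 2.8959, so t = 2.8959/0.19 = 15.242.

15.2 years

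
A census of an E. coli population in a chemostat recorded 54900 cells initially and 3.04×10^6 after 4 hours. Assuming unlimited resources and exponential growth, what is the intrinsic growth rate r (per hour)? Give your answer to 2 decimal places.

1.00 per hour

From N(t) = N₀·e^(rt): e^(r·4) = 3.04×10^6/54900 = 55.373.
r·4 = ln(55.373) = 4.0141, so r = 4.0141/4 = 1.0035.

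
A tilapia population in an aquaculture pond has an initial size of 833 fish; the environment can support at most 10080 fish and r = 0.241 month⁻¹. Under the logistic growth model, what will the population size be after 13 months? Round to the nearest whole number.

6793 fish

A = (K − N₀)/N₀ = (10080 − 833)/833 = 11.101.
N(t) = K/(1 + A·e^(−rt)) = 10080/(1 + 11.101×e^(−0.241×13)).
e^(−3.133) = 0.043587; denominator = 1 + 11.101×0.043587 = 1.4839.
N = 10080/1.4839 = 6793.14.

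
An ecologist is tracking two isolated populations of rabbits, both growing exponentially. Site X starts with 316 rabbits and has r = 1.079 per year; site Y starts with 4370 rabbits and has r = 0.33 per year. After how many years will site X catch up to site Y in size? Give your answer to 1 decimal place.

Set 316·e^(1.079t) = 4370·e^(0.33t).
e^((1.079 − 0.33)t) = 4370/316 → e^(0.749·t) = 13.829.
0.749·t = ln(13.829) = 2.6268, so t = 2.6268/0.749 = 3.507.

3.5 years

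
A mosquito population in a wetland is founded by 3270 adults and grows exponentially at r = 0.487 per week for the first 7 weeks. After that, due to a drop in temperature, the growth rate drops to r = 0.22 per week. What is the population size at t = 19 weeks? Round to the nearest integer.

Phase 1: N(7) = 3270·e^(0.487×7) = 3270·e^3.409 = 98868.4.
Phase 2 runs for 19 − 7 = 12 weeks at r = 0.22.
N(19) = 98868.4·e^(0.22×12) = 98868.4·e^2.64 = 1.385463×10^6.

1385463 adults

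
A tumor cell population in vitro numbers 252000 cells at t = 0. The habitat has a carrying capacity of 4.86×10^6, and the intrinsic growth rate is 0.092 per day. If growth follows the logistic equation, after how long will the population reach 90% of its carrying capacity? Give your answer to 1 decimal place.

A = (K − N₀)/N₀ = (4.86×10^6 − 252000)/252000 = 18.286.
Solve 4.86×10^6/(1 + 18.286·e^(−0.092t)) = 4.374×10^6: 1 + 18.286·e^(−0.092t) = 1.1111, so e^(−0.092t) = 0.00607639.
−0.092·t = ln(0.00607639) = -5.1033, so t = 5.1033/0.092 = 55.471.

55.5 days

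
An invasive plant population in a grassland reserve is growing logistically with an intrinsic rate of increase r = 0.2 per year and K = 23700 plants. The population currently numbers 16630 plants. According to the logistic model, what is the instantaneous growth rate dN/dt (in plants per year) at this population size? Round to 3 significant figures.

dN/dt = rN(1 − N/K) = 0.2 × 16630 × (1 − 16630/23700).
1 − 16630/23700 = 0.29831; dN/dt = 0.2 × 16630 × 0.29831 = 992.19.

992 plants per year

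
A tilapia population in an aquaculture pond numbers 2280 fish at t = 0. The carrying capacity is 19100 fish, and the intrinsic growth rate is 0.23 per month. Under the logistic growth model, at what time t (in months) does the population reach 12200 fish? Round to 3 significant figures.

11.2 months

A = (K − N₀)/N₀ = (19100 − 2280)/2280 = 7.3772.
Solve 19100/(1 + 7.3772·e^(−0.23t)) = 12200: 1 + 7.3772·e^(−0.23t) = 1.5656, so e^(−0.23t) = 0.0766652.
−0.23·t = ln(0.0766652) = -2.5683, so t = 2.5683/0.23 = 11.167.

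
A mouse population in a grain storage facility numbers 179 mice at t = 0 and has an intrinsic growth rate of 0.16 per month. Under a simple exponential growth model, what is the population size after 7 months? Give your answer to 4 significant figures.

548.6 mice

N(t) = N₀·e^(rt) = 179 × e^(0.16×7) = 179 × e^1.12.
e^1.12 ≈ 3.0649, so N ≈ 179 × 3.0649 = 548.609.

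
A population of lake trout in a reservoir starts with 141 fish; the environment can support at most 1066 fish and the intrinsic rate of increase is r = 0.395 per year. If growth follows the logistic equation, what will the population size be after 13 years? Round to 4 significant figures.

A = (K − N₀)/N₀ = (1066 − 141)/141 = 6.5603.
N(t) = K/(1 + A·e^(−rt)) = 1066/(1 + 6.5603×e^(−0.395×13)).
e^(−5.135) = 0.0058871; denominator = 1 + 6.5603×0.0058871 = 1.0386.
N = 1066/1.0386 = 1026.36.

1026 fish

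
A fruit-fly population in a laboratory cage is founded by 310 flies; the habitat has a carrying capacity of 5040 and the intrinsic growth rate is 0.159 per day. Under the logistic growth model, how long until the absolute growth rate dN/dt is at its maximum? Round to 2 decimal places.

Logistic growth is fastest at N = K/2 = 2520.
A = (K − N₀)/N₀ = 15.258. Set K/(1 + A·e^(−rt)) = K/2 → A·e^(−rt) = 1.
e^(−0.159t) = 1/15.258 = 0.0655391, so t = ln(15.258)/0.159 = 2.7251/0.159 = 17.139.

17.14 days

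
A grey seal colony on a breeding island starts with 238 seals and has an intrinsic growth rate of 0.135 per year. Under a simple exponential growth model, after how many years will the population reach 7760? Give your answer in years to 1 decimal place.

Set N₀·e^(rt) = 7760: e^(0.135·t) = 7760/238 = 32.605.
0.135·t = ln(32.605) = 3.4845, so t = 3.4845/0.135 = 25.811.

25.8 years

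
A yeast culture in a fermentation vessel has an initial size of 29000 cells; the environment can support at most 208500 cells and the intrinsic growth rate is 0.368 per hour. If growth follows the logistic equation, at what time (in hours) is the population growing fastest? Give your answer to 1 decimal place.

Logistic growth is fastest at N = K/2 = 104250.
A = (K − N₀)/N₀ = 6.1897. Set K/(1 + A·e^(−rt)) = K/2 → A·e^(−rt) = 1.
e^(−0.368t) = 1/6.1897 = 0.16156, so t = ln(6.1897)/0.368 = 1.8229/0.368 = 4.9535.

5.0 hours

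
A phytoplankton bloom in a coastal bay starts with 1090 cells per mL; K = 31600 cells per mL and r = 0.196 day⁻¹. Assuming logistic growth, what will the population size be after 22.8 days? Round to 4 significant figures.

23920 cells per mL

A = (K − N₀)/N₀ = (31600 − 1090)/1090 = 27.991.
N(t) = K/(1 + A·e^(−rt)) = 31600/(1 + 27.991×e^(−0.196×22.8)).
e^(−4.469) = 0.011461; denominator = 1 + 27.991×0.011461 = 1.3208.
N = 31600/1.3208 = 23924.8.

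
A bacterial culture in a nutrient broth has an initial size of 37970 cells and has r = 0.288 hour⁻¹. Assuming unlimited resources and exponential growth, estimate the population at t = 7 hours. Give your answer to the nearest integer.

N(t) = N₀·e^(rt) = 37970 × e^(0.288×7) = 37970 × e^2.016.
e^2.016 ≈ 7.5082, so N ≈ 37970 × 7.5082 = 285088.

285088 cells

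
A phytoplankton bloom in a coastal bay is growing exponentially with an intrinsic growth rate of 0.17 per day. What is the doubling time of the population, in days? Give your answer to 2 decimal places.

Doubling time t_d = ln(2)/r = 0.6931/0.17 = 4.0773.

4.08 days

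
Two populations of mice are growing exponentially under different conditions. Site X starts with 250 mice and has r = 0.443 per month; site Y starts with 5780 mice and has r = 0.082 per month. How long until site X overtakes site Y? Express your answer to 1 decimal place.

8.7 months

Set 250·e^(0.443t) = 5780·e^(0.082t).
e^((0.443 − 0.082)t) = 5780/250 → e^(0.361·t) = 23.12.
0.361·t = ln(23.12) = 3.1407, so t = 3.1407/0.361 = 8.7.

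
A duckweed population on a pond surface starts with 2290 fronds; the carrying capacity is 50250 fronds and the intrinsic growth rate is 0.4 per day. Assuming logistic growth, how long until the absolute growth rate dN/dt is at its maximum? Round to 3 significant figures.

7.60 days

Logistic growth is fastest at N = K/2 = 25125.
A = (K − N₀)/N₀ = 20.943. Set K/(1 + A·e^(−rt)) = K/2 → A·e^(−rt) = 1.
e^(−0.4t) = 1/20.943 = 0.0477481, so t = ln(20.943)/0.4 = 3.0418/0.4 = 7.6045.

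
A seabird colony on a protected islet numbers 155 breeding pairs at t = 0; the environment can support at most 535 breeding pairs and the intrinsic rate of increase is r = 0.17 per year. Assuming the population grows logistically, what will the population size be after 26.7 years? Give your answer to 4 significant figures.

A = (K − N₀)/N₀ = (535 − 155)/155 = 2.4516.
N(t) = K/(1 + A·e^(−rt)) = 535/(1 + 2.4516×e^(−0.17×26.7)).
e^(−4.539) = 0.010684; denominator = 1 + 2.4516×0.010684 = 1.0262.
N = 535/1.0262 = 521.344.

521.3 breeding pairs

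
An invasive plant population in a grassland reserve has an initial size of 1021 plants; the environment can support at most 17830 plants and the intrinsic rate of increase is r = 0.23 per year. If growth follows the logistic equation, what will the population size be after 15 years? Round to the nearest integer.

A = (K − N₀)/N₀ = (17830 − 1021)/1021 = 16.463.
N(t) = K/(1 + A·e^(−rt)) = 17830/(1 + 16.463×e^(−0.23×15)).
e^(−3.45) = 0.031746; denominator = 1 + 16.463×0.031746 = 1.5226.
N = 17830/1.5226 = 11709.9.

11710 plants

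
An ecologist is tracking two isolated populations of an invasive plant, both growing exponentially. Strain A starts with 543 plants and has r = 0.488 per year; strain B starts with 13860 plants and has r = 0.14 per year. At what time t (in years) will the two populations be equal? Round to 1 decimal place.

Set 543·e^(0.488t) = 13860·e^(0.14t).
e^((0.488 − 0.14)t) = 13860/543 → e^(0.348·t) = 25.525.
0.348·t = ln(25.525) = 3.2397, so t = 3.2397/0.348 = 9.3093.

9.3 years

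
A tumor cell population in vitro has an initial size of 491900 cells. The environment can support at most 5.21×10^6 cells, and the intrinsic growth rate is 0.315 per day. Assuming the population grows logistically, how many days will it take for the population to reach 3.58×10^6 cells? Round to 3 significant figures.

A = (K − N₀)/N₀ = (5.21×10^6 − 491900)/491900 = 9.5916.
Solve 5.21×10^6/(1 + 9.5916·e^(−0.315t)) = 3.58×10^6: 1 + 9.5916·e^(−0.315t) = 1.4553, so e^(−0.315t) = 0.0474695.
−0.315·t = ln(0.0474695) = -3.0477, so t = 3.0477/0.315 = 9.6751.

9.68 days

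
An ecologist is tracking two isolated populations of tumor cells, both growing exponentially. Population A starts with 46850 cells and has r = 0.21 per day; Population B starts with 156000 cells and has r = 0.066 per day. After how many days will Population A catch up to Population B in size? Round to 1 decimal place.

8.4 days

Set 46850·e^(0.21t) = 156000·e^(0.066t).
e^((0.21 − 0.066)t) = 156000/46850 → e^(0.144·t) = 3.3298.
0.144·t = ln(3.3298) = 1.2029, so t = 1.2029/0.144 = 8.3535.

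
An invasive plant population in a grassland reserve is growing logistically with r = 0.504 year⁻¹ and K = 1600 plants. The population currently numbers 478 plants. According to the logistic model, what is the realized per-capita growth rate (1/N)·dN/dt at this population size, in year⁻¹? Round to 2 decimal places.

0.35 per year

(1/N)·dN/dt = r(1 − N/K) = 0.504 × (1 − 478/1600).
= 0.504 × 0.70125 = 0.35343.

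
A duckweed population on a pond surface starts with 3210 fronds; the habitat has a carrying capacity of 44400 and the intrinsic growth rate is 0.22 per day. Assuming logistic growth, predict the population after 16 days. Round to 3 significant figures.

32200 fronds

A = (K − N₀)/N₀ = (44400 − 3210)/3210 = 12.832.
N(t) = K/(1 + A·e^(−rt)) = 44400/(1 + 12.832×e^(−0.22×16)).
e^(−3.52) = 0.029599; denominator = 1 + 12.832×0.029599 = 1.3798.
N = 44400/1.3798 = 32178.3.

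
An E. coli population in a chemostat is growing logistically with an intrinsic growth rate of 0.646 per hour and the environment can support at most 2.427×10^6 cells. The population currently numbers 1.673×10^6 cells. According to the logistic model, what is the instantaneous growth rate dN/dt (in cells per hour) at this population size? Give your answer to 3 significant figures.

dN/dt = rN(1 − N/K) = 0.646 × 1.673×10^6 × (1 − 1.673×10^6/2.427×10^6).
1 − 1.673×10^6/2.427×10^6 = 0.31067; dN/dt = 0.646 × 1.673×10^6 × 0.31067 = 3.35761×10^5.

336000 cells per hour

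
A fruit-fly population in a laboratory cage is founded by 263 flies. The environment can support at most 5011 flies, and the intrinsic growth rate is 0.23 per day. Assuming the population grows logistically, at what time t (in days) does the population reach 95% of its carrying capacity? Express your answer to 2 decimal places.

A = (K − N₀)/N₀ = (5011 − 263)/263 = 18.053.
Solve 5011/(1 + 18.053·e^(−0.23t)) = 4760.45: 1 + 18.053·e^(−0.23t) = 1.0526, so e^(−0.23t) = 0.00291535.
−0.23·t = ln(0.00291535) = -5.8378, so t = 5.8378/0.23 = 25.382.

25.38 days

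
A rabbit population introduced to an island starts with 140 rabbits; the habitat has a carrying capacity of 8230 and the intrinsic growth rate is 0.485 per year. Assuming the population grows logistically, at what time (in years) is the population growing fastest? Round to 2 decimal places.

Logistic growth is fastest at N = K/2 = 4115.
A = (K − N₀)/N₀ = 57.786. Set K/(1 + A·e^(−rt)) = K/2 → A·e^(−rt) = 1.
e^(−0.485t) = 1/57.786 = 0.0173053, so t = ln(57.786)/0.485 = 4.0567/0.485 = 8.3644.

8.36 years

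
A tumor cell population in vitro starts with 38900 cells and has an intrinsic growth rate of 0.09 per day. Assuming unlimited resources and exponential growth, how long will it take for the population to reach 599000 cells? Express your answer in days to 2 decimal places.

30.38 days

Set N₀·e^(rt) = 599000: e^(0.09·t) = 599000/38900 = 15.398.
0.09·t = ln(15.398) = 2.7343, so t = 2.7343/0.09 = 30.381.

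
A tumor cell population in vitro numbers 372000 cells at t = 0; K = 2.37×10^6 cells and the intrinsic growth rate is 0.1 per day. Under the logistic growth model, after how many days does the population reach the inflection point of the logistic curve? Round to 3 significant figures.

Logistic growth is fastest at N = K/2 = 1.185×10^6.
A = (K − N₀)/N₀ = 5.371. Set K/(1 + A·e^(−rt)) = K/2 → A·e^(−rt) = 1.
e^(−0.1t) = 1/5.371 = 0.186186, so t = ln(5.371)/0.1 = 1.681/0.1 = 16.81.

16.8 days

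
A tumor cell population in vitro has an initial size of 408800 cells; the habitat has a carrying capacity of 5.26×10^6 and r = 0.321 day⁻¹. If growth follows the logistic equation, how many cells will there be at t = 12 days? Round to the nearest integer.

4201209 cells

A = (K − N₀)/N₀ = (5.26×10^6 − 408800)/408800 = 11.867.
N(t) = K/(1 + A·e^(−rt)) = 5.26×10^6/(1 + 11.867×e^(−0.321×12)).
e^(−3.852) = 0.021237; denominator = 1 + 11.867×0.021237 = 1.252.
N = 5.26×10^6/1.252 = 4.201209×10^6.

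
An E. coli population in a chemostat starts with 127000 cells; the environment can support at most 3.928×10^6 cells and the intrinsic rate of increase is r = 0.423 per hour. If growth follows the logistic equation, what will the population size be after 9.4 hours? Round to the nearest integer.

2515733 cells

A = (K − N₀)/N₀ = (3.928×10^6 − 127000)/127000 = 29.929.
N(t) = K/(1 + A·e^(−rt)) = 3.928×10^6/(1 + 29.929×e^(−0.423×9.4)).
e^(−3.976) = 0.018757; denominator = 1 + 29.929×0.018757 = 1.5614.
N = 3.928×10^6/1.5614 = 2.515733×10^6.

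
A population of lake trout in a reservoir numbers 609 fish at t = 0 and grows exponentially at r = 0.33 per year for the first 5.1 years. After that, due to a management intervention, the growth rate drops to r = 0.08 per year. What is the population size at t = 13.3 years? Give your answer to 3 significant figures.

Phase 1: N(5.1) = 609·e^(0.33×5.1) = 609·e^1.683 = 3277.44.
Phase 2 runs for 13.3 − 5.1 = 8.2 years at r = 0.08.
N(13.3) = 3277.44·e^(0.08×8.2) = 3277.44·e^0.656 = 6315.85.

6320 fish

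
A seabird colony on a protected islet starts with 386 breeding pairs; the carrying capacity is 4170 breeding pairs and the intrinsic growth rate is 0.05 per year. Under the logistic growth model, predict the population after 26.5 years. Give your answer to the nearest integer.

A = (K − N₀)/N₀ = (4170 − 386)/386 = 9.8031.
N(t) = K/(1 + A·e^(−rt)) = 4170/(1 + 9.8031×e^(−0.05×26.5)).
e^(−1.325) = 0.2658; denominator = 1 + 9.8031×0.2658 = 3.6057.
N = 4170/3.6057 = 1156.5.

1157 breeding pairs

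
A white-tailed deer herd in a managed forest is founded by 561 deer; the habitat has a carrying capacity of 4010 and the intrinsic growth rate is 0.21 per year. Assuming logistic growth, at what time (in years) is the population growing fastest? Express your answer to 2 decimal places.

8.65 years

Logistic growth is fastest at N = K/2 = 2005.
A = (K − N₀)/N₀ = 6.148. Set K/(1 + A·e^(−rt)) = K/2 → A·e^(−rt) = 1.
e^(−0.21t) = 1/6.148 = 0.162656, so t = ln(6.148)/0.21 = 1.8161/0.21 = 8.6482.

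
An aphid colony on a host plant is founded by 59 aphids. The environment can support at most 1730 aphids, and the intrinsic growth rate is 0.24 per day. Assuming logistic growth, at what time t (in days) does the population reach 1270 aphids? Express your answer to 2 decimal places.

A = (K − N₀)/N₀ = (1730 − 59)/59 = 28.322.
Solve 1730/(1 + 28.322·e^(−0.24t)) = 1270: 1 + 28.322·e^(−0.24t) = 1.3622, so e^(−0.24t) = 0.0127888.
−0.24·t = ln(0.0127888) = -4.3592, so t = 4.3592/0.24 = 18.163.

18.16 days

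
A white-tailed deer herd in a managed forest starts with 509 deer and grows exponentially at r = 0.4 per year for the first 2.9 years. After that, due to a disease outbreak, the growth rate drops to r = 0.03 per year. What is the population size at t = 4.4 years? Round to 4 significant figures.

1698 deer

Phase 1: N(2.9) = 509·e^(0.4×2.9) = 509·e^1.16 = 1623.68.
Phase 2 runs for 4.4 − 2.9 = 1.5 years at r = 0.03.
N(4.4) = 1623.68·e^(0.03×1.5) = 1623.68·e^0.045 = 1698.41.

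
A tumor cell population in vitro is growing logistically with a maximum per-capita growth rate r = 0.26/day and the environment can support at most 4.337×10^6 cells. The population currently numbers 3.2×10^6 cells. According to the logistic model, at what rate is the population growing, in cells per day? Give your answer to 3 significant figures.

dN/dt = rN(1 − N/K) = 0.26 × 3.2×10^6 × (1 − 3.2×10^6/4.337×10^6).
1 − 3.2×10^6/4.337×10^6 = 0.26216; dN/dt = 0.26 × 3.2×10^6 × 0.26216 = 2.18119×10^5.

218000 cells per day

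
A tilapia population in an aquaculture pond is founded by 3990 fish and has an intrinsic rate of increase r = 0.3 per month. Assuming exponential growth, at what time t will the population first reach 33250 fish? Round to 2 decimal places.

7.07 months

Set N₀·e^(rt) = 33250: e^(0.3·t) = 33250/3990 = 8.3333.
0.3·t = ln(8.3333) = 2.1203, so t = 2.1203/0.3 = 7.0675.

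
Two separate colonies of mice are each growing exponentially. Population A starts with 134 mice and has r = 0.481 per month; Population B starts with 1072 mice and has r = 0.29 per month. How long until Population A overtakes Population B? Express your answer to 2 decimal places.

10.89 months

Set 134·e^(0.481t) = 1072·e^(0.29t).
e^((0.481 − 0.29)t) = 1072/134 → e^(0.191·t) = 8.
0.191·t = ln(8) = 2.0794, so t = 2.0794/0.191 = 10.887.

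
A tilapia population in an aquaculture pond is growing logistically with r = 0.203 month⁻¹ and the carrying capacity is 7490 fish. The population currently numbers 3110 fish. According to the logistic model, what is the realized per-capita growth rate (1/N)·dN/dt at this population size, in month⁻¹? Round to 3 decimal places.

(1/N)·dN/dt = r(1 − N/K) = 0.203 × (1 − 3110/7490).
= 0.203 × 0.58478 = 0.11871.

0.119 per month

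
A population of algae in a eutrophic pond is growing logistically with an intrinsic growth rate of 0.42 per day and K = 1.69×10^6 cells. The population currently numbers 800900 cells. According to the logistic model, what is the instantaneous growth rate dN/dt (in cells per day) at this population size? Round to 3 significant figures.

177000 cells per day

dN/dt = rN(1 − N/K) = 0.42 × 800900 × (1 − 800900/1.69×10^6).
1 − 800900/1.69×10^6 = 0.52609; dN/dt = 0.42 × 800900 × 0.52609 = 1.76967×10^5.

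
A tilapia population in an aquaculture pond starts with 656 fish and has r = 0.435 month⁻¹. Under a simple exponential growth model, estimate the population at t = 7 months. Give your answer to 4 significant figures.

N(t) = N₀·e^(rt) = 656 × e^(0.435×7) = 656 × e^3.045.
e^3.045 ≈ 21.01, so N ≈ 656 × 21.01 = 13782.6.

13780 fish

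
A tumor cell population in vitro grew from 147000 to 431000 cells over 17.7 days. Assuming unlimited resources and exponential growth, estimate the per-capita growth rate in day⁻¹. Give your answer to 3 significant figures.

From N(t) = N₀·e^(rt): e^(r·17.7) = 431000/147000 = 2.932.
r·17.7 = ln(2.932) = 1.0757, so r = 1.0757/17.7 = 0.060773.

0.0608 per day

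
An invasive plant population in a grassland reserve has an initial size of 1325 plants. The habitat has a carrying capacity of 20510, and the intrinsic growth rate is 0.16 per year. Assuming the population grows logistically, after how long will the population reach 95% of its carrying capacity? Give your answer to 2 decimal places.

A = (K − N₀)/N₀ = (20510 − 1325)/1325 = 14.479.
Solve 20510/(1 + 14.479·e^(−0.16t)) = 19484.5: 1 + 14.479·e^(−0.16t) = 1.0526, so e^(−0.16t) = 0.00363497.
−0.16·t = ln(0.00363497) = -5.6172, so t = 5.6172/0.16 = 35.107.

35.11 years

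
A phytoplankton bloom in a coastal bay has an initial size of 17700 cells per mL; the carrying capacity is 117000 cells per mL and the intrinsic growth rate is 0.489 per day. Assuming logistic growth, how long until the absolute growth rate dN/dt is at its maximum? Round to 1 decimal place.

3.5 days

Logistic growth is fastest at N = K/2 = 58500.
A = (K − N₀)/N₀ = 5.6102. Set K/(1 + A·e^(−rt)) = K/2 → A·e^(−rt) = 1.
e^(−0.489t) = 1/5.6102 = 0.178248, so t = ln(5.6102)/0.489 = 1.7246/0.489 = 3.5268.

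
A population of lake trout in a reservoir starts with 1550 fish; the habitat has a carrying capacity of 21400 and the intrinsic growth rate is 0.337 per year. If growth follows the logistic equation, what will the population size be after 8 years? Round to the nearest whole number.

11480 fish

A = (K − N₀)/N₀ = (21400 − 1550)/1550 = 12.806.
N(t) = K/(1 + A·e^(−rt)) = 21400/(1 + 12.806×e^(−0.337×8)).
e^(−2.696) = 0.067475; denominator = 1 + 12.806×0.067475 = 1.8641.
N = 21400/1.8641 = 11480.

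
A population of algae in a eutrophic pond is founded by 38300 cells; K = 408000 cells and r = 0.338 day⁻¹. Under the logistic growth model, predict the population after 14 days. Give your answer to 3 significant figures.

A = (K − N₀)/N₀ = (408000 − 38300)/38300 = 9.6527.
N(t) = K/(1 + A·e^(−rt)) = 408000/(1 + 9.6527×e^(−0.338×14)).
e^(−4.732) = 0.0088088; denominator = 1 + 9.6527×0.0088088 = 1.085.
N = 408000/1.085 = 376027.

376000 cells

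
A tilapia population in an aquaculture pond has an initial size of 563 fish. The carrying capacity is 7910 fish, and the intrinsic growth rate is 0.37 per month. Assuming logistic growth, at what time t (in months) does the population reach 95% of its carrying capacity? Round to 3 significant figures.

14.9 months

A = (K − N₀)/N₀ = (7910 − 563)/563 = 13.05.
Solve 7910/(1 + 13.05·e^(−0.37t)) = 7514.5: 1 + 13.05·e^(−0.37t) = 1.0526, so e^(−0.37t) = 0.00403315.
−0.37·t = ln(0.00403315) = -5.5132, so t = 5.5132/0.37 = 14.901.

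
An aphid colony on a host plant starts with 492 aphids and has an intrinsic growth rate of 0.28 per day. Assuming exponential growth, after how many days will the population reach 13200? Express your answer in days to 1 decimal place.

Set N₀·e^(rt) = 13200: e^(0.28·t) = 13200/492 = 26.829.
0.28·t = ln(26.829) = 3.2895, so t = 3.2895/0.28 = 11.748.

11.7 days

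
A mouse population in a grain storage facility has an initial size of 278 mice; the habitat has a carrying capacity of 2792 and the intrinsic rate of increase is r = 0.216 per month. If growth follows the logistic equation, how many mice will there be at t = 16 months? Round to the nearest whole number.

2172 mice

A = (K − N₀)/N₀ = (2792 − 278)/278 = 9.0432.
N(t) = K/(1 + A·e^(−rt)) = 2792/(1 + 9.0432×e^(−0.216×16)).
e^(−3.456) = 0.031556; denominator = 1 + 9.0432×0.031556 = 1.2854.
N = 2792/1.2854 = 2172.15.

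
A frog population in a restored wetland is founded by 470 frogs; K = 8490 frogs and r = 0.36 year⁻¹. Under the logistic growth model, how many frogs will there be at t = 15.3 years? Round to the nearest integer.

A = (K − N₀)/N₀ = (8490 − 470)/470 = 17.064.
N(t) = K/(1 + A·e^(−rt)) = 8490/(1 + 17.064×e^(−0.36×15.3)).
e^(−5.508) = 0.0040542; denominator = 1 + 17.064×0.0040542 = 1.0692.
N = 8490/1.0692 = 7940.66.

7941 frogs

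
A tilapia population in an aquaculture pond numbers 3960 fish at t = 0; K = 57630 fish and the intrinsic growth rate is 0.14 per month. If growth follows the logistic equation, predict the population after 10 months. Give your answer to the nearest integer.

A = (K − N₀)/N₀ = (57630 − 3960)/3960 = 13.553.
N(t) = K/(1 + A·e^(−rt)) = 57630/(1 + 13.553×e^(−0.14×10)).
e^(−1.4) = 0.2466; denominator = 1 + 13.553×0.2466 = 4.3421.
N = 57630/4.3421 = 13272.3.

13272 fish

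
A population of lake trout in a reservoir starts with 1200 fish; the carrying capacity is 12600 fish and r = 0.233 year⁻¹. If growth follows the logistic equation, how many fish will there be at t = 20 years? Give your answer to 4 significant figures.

A = (K − N₀)/N₀ = (12600 − 1200)/1200 = 9.5.
N(t) = K/(1 + A·e^(−rt)) = 12600/(1 + 9.5×e^(−0.233×20)).
e^(−4.66) = 0.0094665; denominator = 1 + 9.5×0.0094665 = 1.0899.
N = 12600/1.0899 = 11560.4.

11560 fish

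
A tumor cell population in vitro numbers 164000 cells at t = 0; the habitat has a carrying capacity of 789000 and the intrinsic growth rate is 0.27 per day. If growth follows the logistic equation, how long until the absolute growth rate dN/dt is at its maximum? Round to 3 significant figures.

Logistic growth is fastest at N = K/2 = 394500.
A = (K − N₀)/N₀ = 3.811. Set K/(1 + A·e^(−rt)) = K/2 → A·e^(−rt) = 1.
e^(−0.27t) = 1/3.811 = 0.2624, so t = ln(3.811)/0.27 = 1.3379/0.27 = 4.9551.

4.96 days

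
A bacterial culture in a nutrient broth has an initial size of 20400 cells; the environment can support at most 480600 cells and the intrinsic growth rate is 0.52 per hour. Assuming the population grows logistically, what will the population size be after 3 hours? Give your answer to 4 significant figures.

A = (K − N₀)/N₀ = (480600 − 20400)/20400 = 22.559.
N(t) = K/(1 + A·e^(−rt)) = 480600/(1 + 22.559×e^(−0.52×3)).
e^(−1.56) = 0.21014; denominator = 1 + 22.559×0.21014 = 5.7404.
N = 480600/5.7404 = 83722.1.

83720 cells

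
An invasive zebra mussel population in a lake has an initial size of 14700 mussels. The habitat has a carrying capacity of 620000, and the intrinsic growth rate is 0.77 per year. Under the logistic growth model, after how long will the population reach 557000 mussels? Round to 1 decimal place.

7.7 years

A = (K − N₀)/N₀ = (620000 − 14700)/14700 = 41.177.
Solve 620000/(1 + 41.177·e^(−0.77t)) = 557000: 1 + 41.177·e^(−0.77t) = 1.1131, so e^(−0.77t) = 0.00274683.
−0.77·t = ln(0.00274683) = -5.8973, so t = 5.8973/0.77 = 7.6588.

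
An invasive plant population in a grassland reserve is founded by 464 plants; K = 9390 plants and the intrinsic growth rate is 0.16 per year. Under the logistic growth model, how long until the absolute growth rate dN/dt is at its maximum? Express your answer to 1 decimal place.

18.5 years

Logistic growth is fastest at N = K/2 = 4695.
A = (K − N₀)/N₀ = 19.237. Set K/(1 + A·e^(−rt)) = K/2 → A·e^(−rt) = 1.
e^(−0.16t) = 1/19.237 = 0.051983, so t = ln(19.237)/0.16 = 2.9568/0.16 = 18.48.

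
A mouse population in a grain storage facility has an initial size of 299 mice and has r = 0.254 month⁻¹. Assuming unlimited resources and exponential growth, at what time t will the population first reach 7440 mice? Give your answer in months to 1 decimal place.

Set N₀·e^(rt) = 7440: e^(0.254·t) = 7440/299 = 24.883.
0.254·t = ln(24.883) = 3.2142, so t = 3.2142/0.254 = 12.654.

12.7 months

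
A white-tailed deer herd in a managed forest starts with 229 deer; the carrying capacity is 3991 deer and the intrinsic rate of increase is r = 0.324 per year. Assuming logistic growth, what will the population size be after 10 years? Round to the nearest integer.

2429 deer

A = (K − N₀)/N₀ = (3991 − 229)/229 = 16.428.
N(t) = K/(1 + A·e^(−rt)) = 3991/(1 + 16.428×e^(−0.324×10)).
e^(−3.24) = 0.039164; denominator = 1 + 16.428×0.039164 = 1.6434.
N = 3991/1.6434 = 2428.53.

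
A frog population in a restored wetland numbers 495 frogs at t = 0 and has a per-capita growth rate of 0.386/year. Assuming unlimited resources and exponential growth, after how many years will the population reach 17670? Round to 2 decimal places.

9.26 years

Set N₀·e^(rt) = 17670: e^(0.386·t) = 17670/495 = 35.697.
0.386·t = ln(35.697) = 3.5751, so t = 3.5751/0.386 = 9.2618.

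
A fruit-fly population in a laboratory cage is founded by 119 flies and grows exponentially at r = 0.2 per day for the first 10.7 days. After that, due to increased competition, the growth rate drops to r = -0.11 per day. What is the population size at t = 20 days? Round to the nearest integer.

364 flies

Phase 1: N(10.7) = 119·e^(0.2×10.7) = 119·e^2.14 = 1011.43.
Phase 2 runs for 20 − 10.7 = 9.3 days at r = -0.11.
N(20) = 1011.43·e^(-0.11×9.3) = 1011.43·e^-1.023 = 363.625.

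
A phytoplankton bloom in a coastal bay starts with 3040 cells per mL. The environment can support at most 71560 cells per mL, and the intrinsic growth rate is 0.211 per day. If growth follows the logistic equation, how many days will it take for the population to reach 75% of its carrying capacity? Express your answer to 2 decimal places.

19.97 days

A = (K − N₀)/N₀ = (71560 − 3040)/3040 = 22.539.
Solve 71560/(1 + 22.539·e^(−0.211t)) = 53670: 1 + 22.539·e^(−0.211t) = 1.3333, so e^(−0.211t) = 0.0147889.
−0.211·t = ln(0.0147889) = -4.2139, so t = 4.2139/0.211 = 19.971.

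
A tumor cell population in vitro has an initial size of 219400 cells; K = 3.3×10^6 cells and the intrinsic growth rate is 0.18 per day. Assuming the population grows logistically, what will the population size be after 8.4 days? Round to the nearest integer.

805742 cells

A = (K − N₀)/N₀ = (3.3×10^6 − 219400)/219400 = 14.041.
N(t) = K/(1 + A·e^(−rt)) = 3.3×10^6/(1 + 14.041×e^(−0.18×8.4)).
e^(−1.512) = 0.22047; denominator = 1 + 14.041×0.22047 = 4.0956.
N = 3.3×10^6/4.0956 = 805742.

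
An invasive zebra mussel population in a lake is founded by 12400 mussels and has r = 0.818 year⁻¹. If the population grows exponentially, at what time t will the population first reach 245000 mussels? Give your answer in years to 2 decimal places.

3.65 years

Set N₀·e^(rt) = 245000: e^(0.818·t) = 245000/12400 = 19.758.
0.818·t = ln(19.758) = 2.9836, so t = 2.9836/0.818 = 3.6474.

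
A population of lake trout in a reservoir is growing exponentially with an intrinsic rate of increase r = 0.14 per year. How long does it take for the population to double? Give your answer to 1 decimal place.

Doubling time t_d = ln(2)/r = 0.6931/0.14 = 4.9511.

5.0 years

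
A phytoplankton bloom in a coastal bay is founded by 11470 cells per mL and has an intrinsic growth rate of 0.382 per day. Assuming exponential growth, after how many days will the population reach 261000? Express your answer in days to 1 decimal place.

Set N₀·e^(rt) = 261000: e^(0.382·t) = 261000/11470 = 22.755.
0.382·t = ln(22.755) = 3.1248, so t = 3.1248/0.382 = 8.1801.

8.2 days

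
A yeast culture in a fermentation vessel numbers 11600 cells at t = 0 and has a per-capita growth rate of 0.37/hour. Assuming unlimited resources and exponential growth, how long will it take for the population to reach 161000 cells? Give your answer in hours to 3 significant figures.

7.11 hours

Set N₀·e^(rt) = 161000: e^(0.37·t) = 161000/11600 = 13.879.
0.37·t = ln(13.879) = 2.6304, so t = 2.6304/0.37 = 7.1092.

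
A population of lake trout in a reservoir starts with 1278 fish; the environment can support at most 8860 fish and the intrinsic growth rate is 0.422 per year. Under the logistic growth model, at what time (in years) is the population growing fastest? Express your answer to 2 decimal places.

4.22 years

Logistic growth is fastest at N = K/2 = 4430.
A = (K − N₀)/N₀ = 5.9327. Set K/(1 + A·e^(−rt)) = K/2 → A·e^(−rt) = 1.
e^(−0.422t) = 1/5.9327 = 0.168557, so t = ln(5.9327)/0.422 = 1.7805/0.422 = 4.2191.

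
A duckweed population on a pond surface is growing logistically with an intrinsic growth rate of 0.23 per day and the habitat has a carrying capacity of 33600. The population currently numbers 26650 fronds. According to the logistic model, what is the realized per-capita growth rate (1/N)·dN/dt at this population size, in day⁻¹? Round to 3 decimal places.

(1/N)·dN/dt = r(1 − N/K) = 0.23 × (1 − 26650/33600).
= 0.23 × 0.20685 = 0.047574.

0.048 per day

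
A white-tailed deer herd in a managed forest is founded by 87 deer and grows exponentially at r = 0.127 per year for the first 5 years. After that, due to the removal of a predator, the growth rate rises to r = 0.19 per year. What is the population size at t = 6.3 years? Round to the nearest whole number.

210 deer

Phase 1: N(5) = 87·e^(0.127×5) = 87·e^0.635 = 164.171.
Phase 2 runs for 6.3 − 5 = 1.3 years at r = 0.19.
N(6.3) = 164.171·e^(0.19×1.3) = 164.171·e^0.247 = 210.168.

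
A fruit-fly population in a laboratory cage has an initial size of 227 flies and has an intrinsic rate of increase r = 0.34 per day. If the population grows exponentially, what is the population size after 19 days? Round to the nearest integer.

N(t) = N₀·e^(rt) = 227 × e^(0.34×19) = 227 × e^6.46.
e^6.46 ≈ 639.06, so N ≈ 227 × 639.06 = 145067.

145067 flies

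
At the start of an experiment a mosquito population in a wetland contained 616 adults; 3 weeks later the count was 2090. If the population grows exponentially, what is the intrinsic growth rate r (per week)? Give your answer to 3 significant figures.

From N(t) = N₀·e^(rt): e^(r·3) = 2090/616 = 3.3929.
r·3 = ln(3.3929) = 1.2217, so r = 1.2217/3 = 0.40722.

0.407 per week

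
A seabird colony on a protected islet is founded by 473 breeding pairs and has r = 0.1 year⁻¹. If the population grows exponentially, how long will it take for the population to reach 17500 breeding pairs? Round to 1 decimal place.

36.1 years

Set N₀·e^(rt) = 17500: e^(0.1·t) = 17500/473 = 36.998.
0.1·t = ln(36.998) = 3.6109, so t = 3.6109/0.1 = 36.109.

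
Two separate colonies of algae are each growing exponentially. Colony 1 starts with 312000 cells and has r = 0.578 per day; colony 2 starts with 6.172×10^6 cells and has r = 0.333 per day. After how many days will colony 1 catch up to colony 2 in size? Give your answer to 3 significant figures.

Set 312000·e^(0.578t) = 6.172×10^6·e^(0.333t).
e^((0.578 − 0.333)t) = 6.172×10^6/312000 → e^(0.245·t) = 19.782.
0.245·t = ln(19.782) = 2.9848, so t = 2.9848/0.245 = 12.183.

12.2 days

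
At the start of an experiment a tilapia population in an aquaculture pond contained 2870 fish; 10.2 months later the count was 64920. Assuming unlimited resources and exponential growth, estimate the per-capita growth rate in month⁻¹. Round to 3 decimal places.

From N(t) = N₀·e^(rt): e^(r·10.2) = 64920/2870 = 22.62.
r·10.2 = ln(22.62) = 3.1188, so r = 3.1188/10.2 = 0.30577.

0.306 per month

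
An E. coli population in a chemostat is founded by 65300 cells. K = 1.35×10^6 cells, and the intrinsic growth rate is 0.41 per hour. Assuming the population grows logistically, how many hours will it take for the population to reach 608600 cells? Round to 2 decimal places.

6.79 hours

A = (K − N₀)/N₀ = (1.35×10^6 − 65300)/65300 = 19.674.
Solve 1.35×10^6/(1 + 19.674·e^(−0.41t)) = 608600: 1 + 19.674·e^(−0.41t) = 2.2182, so e^(−0.41t) = 0.0619202.
−0.41·t = ln(0.0619202) = -2.7819, so t = 2.7819/0.41 = 6.7851.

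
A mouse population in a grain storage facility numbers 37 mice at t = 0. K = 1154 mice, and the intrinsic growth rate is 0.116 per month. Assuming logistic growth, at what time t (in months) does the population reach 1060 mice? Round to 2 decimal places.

50.26 months

A = (K − N₀)/N₀ = (1154 − 37)/37 = 30.189.
Solve 1154/(1 + 30.189·e^(−0.116t)) = 1060: 1 + 30.189·e^(−0.116t) = 1.0887, so e^(−0.116t) = 0.00293745.
−0.116·t = ln(0.00293745) = -5.8302, so t = 5.8302/0.116 = 50.26.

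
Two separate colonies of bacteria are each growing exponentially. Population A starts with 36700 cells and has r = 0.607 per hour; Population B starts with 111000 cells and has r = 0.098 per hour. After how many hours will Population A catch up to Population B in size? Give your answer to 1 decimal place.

2.2 hours

Set 36700·e^(0.607t) = 111000·e^(0.098t).
e^((0.607 − 0.098)t) = 111000/36700 → e^(0.509·t) = 3.0245.
0.509·t = ln(3.0245) = 1.1068, so t = 1.1068/0.509 = 2.1744.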